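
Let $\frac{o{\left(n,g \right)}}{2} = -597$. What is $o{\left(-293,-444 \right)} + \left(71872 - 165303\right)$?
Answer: $-94625$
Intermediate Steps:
$o{\left(n,g \right)} = -1194$ ($o{\left(n,g \right)} = 2 \left(-597\right) = -1194$)
$o{\left(-293,-444 \right)} + \left(71872 - 165303\right) = -1194 + \left(71872 - 165303\right) = -1194 - 93431 = -94625$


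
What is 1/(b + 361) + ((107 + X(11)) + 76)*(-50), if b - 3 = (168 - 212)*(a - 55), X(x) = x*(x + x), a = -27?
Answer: -84404999/3972 ≈ -21250.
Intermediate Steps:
X(x) = 2*x**2 (X(x) = x*(2*x) = 2*x**2)
b = 3611 (b = 3 + (168 - 212)*(-27 - 55) = 3 - 44*(-82) = 3 + 3608 = 3611)
1/(b + 361) + ((107 + X(11)) + 76)*(-50) = 1/(3611 + 361) + ((107 + 2*11**2) + 76)*(-50) = 1/3972 + ((107 + 2*121) + 76)*(-50) = 1/3972 + ((107 + 242) + 76)*(-50) = 1/3972 + (349 + 76)*(-50) = 1/3972 + 425*(-50) = 1/3972 - 21250 = -84404999/3972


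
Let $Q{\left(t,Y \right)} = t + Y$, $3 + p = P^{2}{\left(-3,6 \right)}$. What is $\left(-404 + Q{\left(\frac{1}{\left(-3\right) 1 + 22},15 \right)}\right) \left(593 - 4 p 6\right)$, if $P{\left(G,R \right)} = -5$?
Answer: $- \frac{480350}{19} \approx -25282.0$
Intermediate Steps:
$p = 22$ ($p = -3 + \left(-5\right)^{2} = -3 + 25 = 22$)
$Q{\left(t,Y \right)} = Y + t$
$\left(-404 + Q{\left(\frac{1}{\left(-3\right) 1 + 22},15 \right)}\right) \left(593 - 4 p 6\right) = \left(-404 + \left(15 + \frac{1}{\left(-3\right) 1 + 22}\right)\right) \left(593 - 4 \cdot 22 \cdot 6\right) = \left(-404 + \left(15 + \frac{1}{-3 + 22}\right)\right) \left(593 - 88 \cdot 6\right) = \left(-404 + \left(15 + \frac{1}{19}\right)\right) \left(593 - 528\right) = \left(-404 + \frac{286}{19}\right) 65 = \left(- \frac{7390}{19}\right) 65 = - \frac{480350}{19}$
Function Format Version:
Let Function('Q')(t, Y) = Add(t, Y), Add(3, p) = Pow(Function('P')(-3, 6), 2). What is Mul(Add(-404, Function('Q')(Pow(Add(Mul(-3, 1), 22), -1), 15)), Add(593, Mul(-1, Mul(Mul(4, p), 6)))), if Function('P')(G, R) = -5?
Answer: Rational(-480350, 19) ≈ -25282.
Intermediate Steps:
p = 22 (p = Add(-3, Pow(-5, 2)) = Add(-3, 25) = 22)
Function('Q')(t, Y) = Add(Y, t)
Mul(Add(-404, Function('Q')(Pow(Add(Mul(-3, 1), 22), -1), 15)), Add(593, Mul(-1, Mul(Mul(4, p), 6)))) = Mul(Add(-404, Add(15, Pow(Add(Mul(-3, 1), 22), -1))), Add(593, Mul(-1, Mul(Mul(4, 22), 6)))) = Mul(Add(-404, Add(15, Pow(Add(-3, 22), -1))), Add(593, Mul(-1, Mul(88, 6)))) = Mul(Add(-404, Add(15, Pow(19, -1))), Add(593, Mul(-1, 528))) = Mul(Add(-404, Add(15, Rational(1, 19))), Add(593, -528)) = Mul(Add(-404, Rational(286, 19)), 65) = Mul(Rational(-7390, 19), 65) = Rational(-480350, 19)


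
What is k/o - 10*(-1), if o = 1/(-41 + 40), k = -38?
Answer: 48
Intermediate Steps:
o = -1 (o = 1/(-1) = -1)
k/o - 10*(-1) = -38/(-1) - 10*(-1) = -38*(-1) + 10 = 38 + 10 = 48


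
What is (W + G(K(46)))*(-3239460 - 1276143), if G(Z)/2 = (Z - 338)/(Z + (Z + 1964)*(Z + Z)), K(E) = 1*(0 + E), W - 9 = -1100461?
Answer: 459566927455992624/92483 ≈ 4.9692e+12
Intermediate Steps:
W = -1100452 (W = 9 - 1100461 = -1100452)
K(E) = E (K(E) = 1*E = E)
G(Z) = 2*(-338 + Z)/(Z + 2*Z*(1964 + Z)) (G(Z) = 2*((Z - 338)/(Z + (Z + 1964)*(Z + Z))) = 2*((-338 + Z)/(Z + (1964 + Z)*(2*Z))) = 2*((-338 + Z)/(Z + 2*Z*(1964 + Z))) = 2*(-338 + Z)/(Z + 2*Z*(1964 + Z)))
(W + G(K(46)))*(-3239460 - 1276143) = (-1100452 + 2*(-338 + 46)/(46*(3929 + 2*46)))*(-3239460 - 1276143) = (-1100452 + 2*(1/46)*(-292)/(3929 + 92))*(-4515603) = (-1100452 + 2*(1/46)*(-292)/4021)*(-4515603) = (-1100452 + 2*(1/46)*(1/4021)*(-292))*(-4515603) = (-1100452 - 292/92483)*(-4515603) = -101773102608/92483*(-4515603) = 459566927455992624/92483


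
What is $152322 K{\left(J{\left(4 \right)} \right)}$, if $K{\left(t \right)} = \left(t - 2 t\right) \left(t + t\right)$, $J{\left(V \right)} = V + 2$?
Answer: $-10967184$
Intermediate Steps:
$J{\left(V \right)} = 2 + V$
$K{\left(t \right)} = - 2 t^{2}$ ($K{\left(t \right)} = - t 2 t = - 2 t^{2}$)
$152322 K{\left(J{\left(4 \right)} \right)} = 152322 \left(- 2 \left(2 + 4\right)^{2}\right) = 152322 \left(- 2 \cdot 6^{2}\right) = 152322 \left(\left(-2\right) 36\right) = 152322 \left(-72\right) = -10967184$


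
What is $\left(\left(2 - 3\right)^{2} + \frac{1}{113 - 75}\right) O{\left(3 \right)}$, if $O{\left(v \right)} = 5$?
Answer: $\frac{195}{38} \approx 5.1316$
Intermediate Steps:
$\left(\left(2 - 3\right)^{2} + \frac{1}{113 - 75}\right) O{\left(3 \right)} = \left(\left(2 - 3\right)^{2} + \frac{1}{113 - 75}\right) 5 = \left(\left(-1\right)^{2} + \frac{1}{38}\right) 5 = \left(1 + \frac{1}{38}\right) 5 = \frac{39}{38} \cdot 5 = \frac{195}{38}$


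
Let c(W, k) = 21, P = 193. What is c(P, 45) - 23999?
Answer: -23978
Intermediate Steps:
c(P, 45) - 23999 = 21 - 23999 = -23978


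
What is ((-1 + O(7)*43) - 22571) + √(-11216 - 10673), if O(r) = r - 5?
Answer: -22486 + I*√21889 ≈ -22486.0 + 147.95*I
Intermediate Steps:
O(r) = -5 + r
((-1 + O(7)*43) - 22571) + √(-11216 - 10673) = ((-1 + (-5 + 7)*43) - 22571) + √(-11216 - 10673) = ((-1 + 2*43) - 22571) + √(-21889) = ((-1 + 86) - 22571) + I*√21889 = (85 - 22571) + I*√21889 = -22486 + I*√21889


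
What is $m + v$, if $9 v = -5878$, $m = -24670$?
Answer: $- \frac{227908}{9} \approx -25323.0$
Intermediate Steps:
$v = - \frac{5878}{9}$ ($v = \frac{1}{9} \left(-5878\right) = - \frac{5878}{9} \approx -653.11$)
$m + v = -24670 - \frac{5878}{9} = - \frac{227908}{9}$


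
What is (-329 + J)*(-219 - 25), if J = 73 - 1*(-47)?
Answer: 50996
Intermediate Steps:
J = 120 (J = 73 + 47 = 120)
(-329 + J)*(-219 - 25) = (-329 + 120)*(-219 - 25) = -209*(-244) = 50996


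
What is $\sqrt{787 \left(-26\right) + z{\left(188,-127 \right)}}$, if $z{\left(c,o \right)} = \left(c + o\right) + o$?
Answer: $4 i \sqrt{1283} \approx 143.28 i$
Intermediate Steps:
$z{\left(c,o \right)} = c + 2 o$
$\sqrt{787 \left(-26\right) + z{\left(188,-127 \right)}} = \sqrt{787 \left(-26\right) + \left(188 + 2 \left(-127\right)\right)} = \sqrt{-20462 + \left(188 - 254\right)} = \sqrt{-20462 - 66} = \sqrt{-20528} = 4 i \sqrt{1283}$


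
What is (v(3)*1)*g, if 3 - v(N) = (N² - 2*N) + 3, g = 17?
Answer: -51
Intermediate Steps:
v(N) = -N² + 2*N (v(N) = 3 - ((N² - 2*N) + 3) = 3 - (3 + N² - 2*N) = 3 + (-3 - N² + 2*N) = -N² + 2*N)
(v(3)*1)*g = ((3*(2 - 1*3))*1)*17 = ((3*(2 - 3))*1)*17 = ((3*(-1))*1)*17 = -3*1*17 = -3*17 = -51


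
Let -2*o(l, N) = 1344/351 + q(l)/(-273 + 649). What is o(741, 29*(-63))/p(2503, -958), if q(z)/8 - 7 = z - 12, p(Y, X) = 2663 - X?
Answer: -3152/1171287 ≈ -0.0026911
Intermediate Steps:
q(z) = -40 + 8*z (q(z) = 56 + 8*(z - 12) = 56 + 8*(-12 + z) = 56 + (-96 + 8*z) = -40 + 8*z)
o(l, N) = -20471/10998 - l/94 (o(l, N) = -(1344/351 + (-40 + 8*l)/(-273 + 649))/2 = -(1344*(1/351) + (-40 + 8*l)/376)/2 = -(448/117 + (-40 + 8*l)*(1/376))/2 = -(448/117 + (-5/47 + l/47))/2 = -(20471/5499 + l/47)/2 = -20471/10998 - l/94)
o(741, 29*(-63))/p(2503, -958) = (-20471/10998 - 1/94*741)/(2663 - 1*(-958)) = (-20471/10998 - 741/94)/(2663 + 958) = -53584/5499/3621 = -53584/5499*1/3621 = -3152/1171287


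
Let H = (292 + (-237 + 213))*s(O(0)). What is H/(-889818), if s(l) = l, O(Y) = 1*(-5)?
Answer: 670/444909 ≈ 0.0015059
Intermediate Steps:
O(Y) = -5
H = -1340 (H = (292 + (-237 + 213))*(-5) = (292 - 24)*(-5) = 268*(-5) = -1340)
H/(-889818) = -1340/(-889818) = -1340*(-1/889818) = 670/444909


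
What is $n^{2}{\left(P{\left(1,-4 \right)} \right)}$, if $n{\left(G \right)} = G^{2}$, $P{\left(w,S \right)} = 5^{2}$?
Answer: $390625$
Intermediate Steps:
$P{\left(w,S \right)} = 25$
$n^{2}{\left(P{\left(1,-4 \right)} \right)} = \left(25^{2}\right)^{2} = 625^{2} = 390625$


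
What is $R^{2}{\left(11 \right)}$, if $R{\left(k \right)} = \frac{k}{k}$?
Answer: $1$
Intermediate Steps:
$R{\left(k \right)} = 1$
$R^{2}{\left(11 \right)} = 1^{2} = 1$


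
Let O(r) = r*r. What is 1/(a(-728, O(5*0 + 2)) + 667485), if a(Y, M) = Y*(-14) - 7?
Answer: 1/677670 ≈ 1.4756e-6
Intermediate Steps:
O(r) = r²
a(Y, M) = -7 - 14*Y (a(Y, M) = -14*Y - 7 = -7 - 14*Y)
1/(a(-728, O(5*0 + 2)) + 667485) = 1/((-7 - 14*(-728)) + 667485) = 1/((-7 + 10192) + 667485) = 1/(10185 + 667485) = 1/677670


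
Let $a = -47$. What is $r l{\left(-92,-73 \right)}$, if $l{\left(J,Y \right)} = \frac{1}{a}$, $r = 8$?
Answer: $- \frac{8}{47} \approx -0.17021$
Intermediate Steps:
$l{\left(J,Y \right)} = - \frac{1}{47}$ ($l{\left(J,Y \right)} = \frac{1}{-47} = - \frac{1}{47}$)
$r l{\left(-92,-73 \right)} = 8 \left(- \frac{1}{47}\right) = - \frac{8}{47}$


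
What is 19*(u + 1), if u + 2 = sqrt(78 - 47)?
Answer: -19 + 19*sqrt(31) ≈ 86.787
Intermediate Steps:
u = -2 + sqrt(31) (u = -2 + sqrt(78 - 47) = -2 + sqrt(31) ≈ 3.5678)
19*(u + 1) = 19*((-2 + sqrt(31)) + 1) = 19*(-1 + sqrt(31)) = -19 + 19*sqrt(31)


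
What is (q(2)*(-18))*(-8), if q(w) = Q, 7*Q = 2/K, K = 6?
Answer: 48/7 ≈ 6.8571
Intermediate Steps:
Q = 1/21 (Q = (2/6)/7 = (2*(⅙))/7 = (⅐)*(⅓) = 1/21 ≈ 0.047619)
q(w) = 1/21
(q(2)*(-18))*(-8) = ((1/21)*(-18))*(-8) = -6/7*(-8) = 48/7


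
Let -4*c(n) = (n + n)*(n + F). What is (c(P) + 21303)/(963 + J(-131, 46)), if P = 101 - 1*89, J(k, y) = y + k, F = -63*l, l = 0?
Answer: 21231/878 ≈ 24.181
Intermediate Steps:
F = 0 (F = -63*0 = 0)
J(k, y) = k + y
P = 12 (P = 101 - 89 = 12)
c(n) = -n²/2 (c(n) = -(n + n)*(n + 0)/4 = -2*n*n/4 = -n²/2)
(c(P) + 21303)/(963 + J(-131, 46)) = (-½*12² + 21303)/(963 + (-131 + 46)) = (-½*144 + 21303)/(963 - 85) = (-72 + 21303)/878 = 21231*(1/878) = 21231/878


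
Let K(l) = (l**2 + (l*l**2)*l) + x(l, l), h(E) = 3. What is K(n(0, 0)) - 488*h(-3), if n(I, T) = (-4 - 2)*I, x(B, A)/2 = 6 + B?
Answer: -1452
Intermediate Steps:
x(B, A) = 12 + 2*B (x(B, A) = 2*(6 + B) = 12 + 2*B)
n(I, T) = -6*I
K(l) = 12 + l**2 + l**4 + 2*l (K(l) = (l**2 + (l*l**2)*l) + (12 + 2*l) = (l**2 + l**3*l) + (12 + 2*l) = (l**2 + l**4) + (12 + 2*l) = 12 + l**2 + l**4 + 2*l)
K(n(0, 0)) - 488*h(-3) = (12 + (-6*0)**2 + (-6*0)**4 + 2*(-6*0)) - 488*3 = (12 + 0**2 + 0**4 + 2*0) - 1464 = (12 + 0 + 0 + 0) - 1464 = 12 - 1464 = -1452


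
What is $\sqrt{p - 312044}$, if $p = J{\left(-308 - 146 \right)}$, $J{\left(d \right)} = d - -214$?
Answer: $2 i \sqrt{78071} \approx 558.82 i$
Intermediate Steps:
$J{\left(d \right)} = 214 + d$ ($J{\left(d \right)} = d + 214 = 214 + d$)
$p = -240$ ($p = 214 - 454 = -240$)
$\sqrt{p - 312044} = \sqrt{-240 - 312044} = \sqrt{-312284} = 2 i \sqrt{78071}$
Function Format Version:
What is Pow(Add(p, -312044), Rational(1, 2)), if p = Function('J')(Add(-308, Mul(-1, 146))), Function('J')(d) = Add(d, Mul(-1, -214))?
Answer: Mul(2, I, Pow(78071, Rational(1, 2))) ≈ Mul(558.82, I)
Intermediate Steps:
Function('J')(d) = Add(214, d) (Function('J')(d) = Add(d, 214) = Add(214, d))
p = -240 (p = Add(214, Add(-308, Mul(-1, 146))) = Add(214, Add(-308, -146)) = Add(214, -454) = -240)
Pow(Add(p, -312044), Rational(1, 2)) = Pow(Add(-240, -312044), Rational(1, 2)) = Pow(-312284, Rational(1, 2)) = Mul(2, I, Pow(78071, Rational(1, 2)))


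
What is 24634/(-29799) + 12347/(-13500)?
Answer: -77831917/44698500 ≈ -1.7413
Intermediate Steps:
24634/(-29799) + 12347/(-13500) = 24634*(-1/29799) + 12347*(-1/13500) = -24634/29799 - 12347/13500 = -77831917/44698500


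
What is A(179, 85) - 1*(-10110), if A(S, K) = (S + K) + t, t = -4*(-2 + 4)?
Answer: 10366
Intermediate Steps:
t = -8 (t = -4*2 = -8)
A(S, K) = -8 + K + S (A(S, K) = (S + K) - 8 = (K + S) - 8 = -8 + K + S)
A(179, 85) - 1*(-10110) = (-8 + 85 + 179) - 1*(-10110) = 256 + 10110 = 10366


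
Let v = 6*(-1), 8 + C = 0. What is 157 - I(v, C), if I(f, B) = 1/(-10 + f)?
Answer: 2513/16 ≈ 157.06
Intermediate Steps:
C = -8 (C = -8 + 0 = -8)
v = -6
157 - I(v, C) = 157 - 1/(-10 - 6) = 157 - 1/(-16) = 157 - 1*(-1/16) = 157 + 1/16 = 2513/16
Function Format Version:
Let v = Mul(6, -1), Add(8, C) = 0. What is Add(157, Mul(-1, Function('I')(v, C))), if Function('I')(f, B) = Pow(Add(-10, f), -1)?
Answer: Rational(2513, 16) ≈ 157.06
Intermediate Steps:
C = -8 (C = Add(-8, 0) = -8)
v = -6
Add(157, Mul(-1, Function('I')(v, C))) = Add(157, Mul(-1, Pow(Add(-10, -6), -1))) = Add(157, Mul(-1, Pow(-16, -1))) = Add(157, Mul(-1, Rational(-1, 16))) = Add(157, Rational(1, 16)) = Rational(2513, 16)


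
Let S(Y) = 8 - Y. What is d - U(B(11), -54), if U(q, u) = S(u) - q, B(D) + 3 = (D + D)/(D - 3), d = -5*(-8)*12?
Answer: 1671/4 ≈ 417.75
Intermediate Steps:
d = 480 (d = 40*12 = 480)
B(D) = -3 + 2*D/(-3 + D) (B(D) = -3 + (D + D)/(D - 3) = -3 + (2*D)/(-3 + D) = -3 + 2*D/(-3 + D))
U(q, u) = 8 - q - u (U(q, u) = (8 - u) - q = 8 - q - u)
d - U(B(11), -54) = 480 - (8 - (9 - 1*11)/(-3 + 11) - 1*(-54)) = 480 - (8 - (9 - 11)/8 + 54) = 480 - (8 - (-2)/8 + 54) = 480 - (8 - 1*(-¼) + 54) = 480 - (8 + ¼ + 54) = 480 - 1*249/4 = 480 - 249/4 = 1671/4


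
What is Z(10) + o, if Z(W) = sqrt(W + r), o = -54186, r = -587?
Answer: -54186 + I*sqrt(577) ≈ -54186.0 + 24.021*I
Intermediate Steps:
Z(W) = sqrt(-587 + W) (Z(W) = sqrt(W - 587) = sqrt(-587 + W))
Z(10) + o = sqrt(-587 + 10) - 54186 = sqrt(-577) - 54186 = I*sqrt(577) - 54186 = -54186 + I*sqrt(577)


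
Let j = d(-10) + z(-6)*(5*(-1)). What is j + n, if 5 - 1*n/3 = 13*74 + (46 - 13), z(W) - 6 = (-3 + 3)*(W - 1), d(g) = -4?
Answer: -3004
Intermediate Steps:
z(W) = 6 (z(W) = 6 + (-3 + 3)*(W - 1) = 6 + 0*(-1 + W) = 6 + 0 = 6)
n = -2970 (n = 15 - 3*(13*74 + (46 - 13)) = 15 - 3*(962 + 33) = 15 - 3*995 = 15 - 2985 = -2970)
j = -34 (j = -4 + 6*(5*(-1)) = -4 + 6*(-5) = -4 - 30 = -34)
j + n = -34 - 2970 = -3004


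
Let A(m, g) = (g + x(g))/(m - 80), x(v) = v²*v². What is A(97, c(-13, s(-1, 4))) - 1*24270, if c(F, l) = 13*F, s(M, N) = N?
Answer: 815317962/17 ≈ 4.7960e+7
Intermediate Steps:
x(v) = v⁴
A(m, g) = (g + g⁴)/(-80 + m) (A(m, g) = (g + g⁴)/(m - 80) = (g + g⁴)/(-80 + m))
A(97, c(-13, s(-1, 4))) - 1*24270 = (13*(-13) + (13*(-13))⁴)/(-80 + 97) - 1*24270 = (-169 + (-169)⁴)/17 - 24270 = (-169 + 815730721)/17 - 24270 = (1/17)*815730552 - 24270 = 815730552/17 - 24270 = 815317962/17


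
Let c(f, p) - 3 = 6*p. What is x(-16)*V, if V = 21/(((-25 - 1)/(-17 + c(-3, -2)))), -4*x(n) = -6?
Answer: 63/2 ≈ 31.500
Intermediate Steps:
c(f, p) = 3 + 6*p
x(n) = 3/2 (x(n) = -1/4*(-6) = 3/2)
V = 21 (V = 21/(((-25 - 1)/(-17 + (3 + 6*(-2))))) = 21/((-26/(-17 + (3 - 12)))) = 21/((-26/(-17 - 9))) = 21/((-26/(-26))) = 21/((-26*(-1/26))) = 21/1 = 21*1 = 21)
x(-16)*V = (3/2)*21 = 63/2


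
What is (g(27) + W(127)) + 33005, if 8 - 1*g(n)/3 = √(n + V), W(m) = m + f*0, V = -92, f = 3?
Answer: 33156 - 3*I*√65 ≈ 33156.0 - 24.187*I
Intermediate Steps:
W(m) = m (W(m) = m + 3*0 = m + 0 = m)
g(n) = 24 - 3*√(-92 + n) (g(n) = 24 - 3*√(n - 92) = 24 - 3*√(-92 + n))
(g(27) + W(127)) + 33005 = ((24 - 3*√(-92 + 27)) + 127) + 33005 = ((24 - 3*I*√65) + 127) + 33005 = (151 - 3*I*√65) + 33005 = 33156 - 3*I*√65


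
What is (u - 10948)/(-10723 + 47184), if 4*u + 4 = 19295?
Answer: -24501/145844 ≈ -0.16799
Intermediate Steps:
u = 19291/4 (u = -1 + (¼)*19295 = -1 + 19295/4 = 19291/4 ≈ 4822.8)
(u - 10948)/(-10723 + 47184) = (19291/4 - 10948)/(-10723 + 47184) = -24501/4/36461 = -24501/4*1/36461 = -24501/145844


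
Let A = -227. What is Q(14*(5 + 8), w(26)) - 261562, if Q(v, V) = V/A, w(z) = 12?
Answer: -59374586/227 ≈ -2.6156e+5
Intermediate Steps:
Q(v, V) = -V/227 (Q(v, V) = V/(-227) = V*(-1/227) = -V/227)
Q(14*(5 + 8), w(26)) - 261562 = -1/227*12 - 261562 = -12/227 - 261562 = -59374586/227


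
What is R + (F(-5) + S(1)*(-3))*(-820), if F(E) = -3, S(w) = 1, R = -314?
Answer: 4606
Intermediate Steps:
R + (F(-5) + S(1)*(-3))*(-820) = -314 + (-3 + 1*(-3))*(-820) = -314 + (-3 - 3)*(-820) = -314 - 6*(-820) = -314 + 4920 = 4606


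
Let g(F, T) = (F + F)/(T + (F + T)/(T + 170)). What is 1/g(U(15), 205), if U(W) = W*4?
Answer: 3857/2250 ≈ 1.7142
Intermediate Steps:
U(W) = 4*W
g(F, T) = 2*F/(T + (F + T)/(170 + T)) (g(F, T) = (2*F)/(T + (F + T)/(170 + T)) = 2*F/(T + (F + T)/(170 + T)))
1/g(U(15), 205) = 1/(2*(4*15)*(170 + 205)/(4*15 + 205² + 171*205)) = 1/(2*60*375/(60 + 42025 + 35055)) = 1/(2*60*375/77140) = 1/(2*60*(1/77140)*375) = 1/(2250/3857) = 3857/2250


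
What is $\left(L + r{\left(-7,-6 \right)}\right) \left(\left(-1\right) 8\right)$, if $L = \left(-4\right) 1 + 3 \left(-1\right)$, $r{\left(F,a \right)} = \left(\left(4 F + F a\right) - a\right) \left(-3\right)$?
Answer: $536$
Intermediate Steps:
$r{\left(F,a \right)} = - 12 F + 3 a - 3 F a$ ($r{\left(F,a \right)} = \left(- a + 4 F + F a\right) \left(-3\right) = - 12 F + 3 a - 3 F a$)
$L = -7$ ($L = -4 - 3 = -7$)
$\left(L + r{\left(-7,-6 \right)}\right) \left(\left(-1\right) 8\right) = \left(-7 - \left(-66 + 126\right)\right) \left(\left(-1\right) 8\right) = \left(-7 - 60\right) \left(-8\right) = \left(-67\right) \left(-8\right) = 536$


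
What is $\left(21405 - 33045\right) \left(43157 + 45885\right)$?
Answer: $-1036448880$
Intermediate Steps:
$\left(21405 - 33045\right) \left(43157 + 45885\right) = \left(-11640\right) 89042 = -1036448880$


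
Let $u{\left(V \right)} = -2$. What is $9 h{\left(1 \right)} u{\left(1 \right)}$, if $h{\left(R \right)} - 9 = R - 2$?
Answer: $-144$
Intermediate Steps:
$h{\left(R \right)} = 7 + R$ ($h{\left(R \right)} = 9 + \left(R - 2\right) = 9 + \left(-2 + R\right) = 7 + R$)
$9 h{\left(1 \right)} u{\left(1 \right)} = 9 \left(7 + 1\right) \left(-2\right) = 9 \cdot 8 \left(-2\right) = 72 \left(-2\right) = -144$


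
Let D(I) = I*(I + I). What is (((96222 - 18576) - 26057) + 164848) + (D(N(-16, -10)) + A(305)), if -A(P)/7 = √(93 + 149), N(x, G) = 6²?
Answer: 219029 - 77*√2 ≈ 2.1892e+5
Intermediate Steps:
N(x, G) = 36
A(P) = -77*√2 (A(P) = -7*√(93 + 149) = -77*√2)
D(I) = 2*I² (D(I) = I*(2*I) = 2*I²)
(((96222 - 18576) - 26057) + 164848) + (D(N(-16, -10)) + A(305)) = (((96222 - 18576) - 26057) + 164848) + (2*36² - 77*√2) = ((77646 - 26057) + 164848) + (2*1296 - 77*√2) = (51589 + 164848) + (2592 - 77*√2) = 216437 + (2592 - 77*√2) = 219029 - 77*√2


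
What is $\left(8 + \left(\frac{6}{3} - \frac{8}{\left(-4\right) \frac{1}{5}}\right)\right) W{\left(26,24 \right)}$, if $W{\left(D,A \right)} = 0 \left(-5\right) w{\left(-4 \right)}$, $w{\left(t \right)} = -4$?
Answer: $0$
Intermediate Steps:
$W{\left(D,A \right)} = 0$ ($W{\left(D,A \right)} = 0 \left(-5\right) \left(-4\right) = 0 \left(-4\right) = 0$)
$\left(8 + \left(\frac{6}{3} - \frac{8}{\left(-4\right) \frac{1}{5}}\right)\right) W{\left(26,24 \right)} = \left(8 + \left(\frac{6}{3} - \frac{8}{\left(-4\right) \frac{1}{5}}\right)\right) 0 = \left(8 - \left(-2 + \frac{8}{\left(-4\right) \frac{1}{5}}\right)\right) 0 = \left(8 - \left(-2 + \frac{8}{- \frac{4}{5}}\right)\right) 0 = \left(8 + \left(2 - -10\right)\right) 0 = \left(8 + \left(2 + 10\right)\right) 0 = \left(8 + 12\right) 0 = 20 \cdot 0 = 0$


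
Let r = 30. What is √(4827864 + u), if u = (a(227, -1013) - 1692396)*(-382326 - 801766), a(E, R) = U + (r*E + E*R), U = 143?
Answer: 4*√141750471257 ≈ 1.5060e+6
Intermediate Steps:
a(E, R) = 143 + 30*E + E*R (a(E, R) = 143 + (30*E + E*R) = 143 + 30*E + E*R)
u = 2268002712248 (u = ((143 + 30*227 + 227*(-1013)) - 1692396)*(-382326 - 801766) = ((143 + 6810 - 229951) - 1692396)*(-1184092) = (-222998 - 1692396)*(-1184092) = -1915394*(-1184092) = 2268002712248)
√(4827864 + u) = √(4827864 + 2268002712248) = √2268007540112 = 4*√141750471257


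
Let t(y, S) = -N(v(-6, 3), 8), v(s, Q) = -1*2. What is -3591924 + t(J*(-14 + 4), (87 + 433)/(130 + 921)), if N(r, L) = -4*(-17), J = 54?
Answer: -3591992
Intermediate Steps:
v(s, Q) = -2
N(r, L) = 68
t(y, S) = -68 (t(y, S) = -1*68 = -68)
-3591924 + t(J*(-14 + 4), (87 + 433)/(130 + 921)) = -3591924 - 68 = -3591992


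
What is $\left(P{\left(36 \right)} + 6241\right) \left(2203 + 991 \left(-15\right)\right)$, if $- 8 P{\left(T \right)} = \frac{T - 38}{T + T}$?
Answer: $- \frac{11379396379}{144} \approx -7.9024 \cdot 10^{7}$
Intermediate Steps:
$P{\left(T \right)} = - \frac{-38 + T}{16 T}$ ($P{\left(T \right)} = - \frac{\left(T - 38\right) \frac{1}{T + T}}{8} = - \frac{\left(-38 + T\right) \frac{1}{2 T}}{8} = - \frac{\frac{1}{2} \frac{1}{T} \left(-38 + T\right)}{8} = - \frac{-38 + T}{16 T}$)
$\left(P{\left(36 \right)} + 6241\right) \left(2203 + 991 \left(-15\right)\right) = \left(\frac{38 - 36}{16 \cdot 36} + 6241\right) \left(2203 + 991 \left(-15\right)\right) = \left(\frac{1}{16} \cdot \frac{1}{36} \left(38 - 36\right) + 6241\right) \left(2203 - 14865\right) = \left(\frac{1}{16} \cdot \frac{1}{36} \cdot 2 + 6241\right) \left(-12662\right) = \left(\frac{1}{288} + 6241\right) \left(-12662\right) = \frac{1797409}{288} \left(-12662\right) = - \frac{11379396379}{144}$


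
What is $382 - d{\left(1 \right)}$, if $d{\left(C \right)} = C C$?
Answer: $381$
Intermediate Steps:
$d{\left(C \right)} = C^{2}$
$382 - d{\left(1 \right)} = 382 - 1^{2} = 382 - 1 = 381$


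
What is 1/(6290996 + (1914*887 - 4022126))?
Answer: 1/3966588 ≈ 2.5211e-7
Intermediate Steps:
1/(6290996 + (1914*887 - 4022126)) = 1/(6290996 + (1697718 - 4022126)) = 1/(6290996 - 2324408) = 1/3966588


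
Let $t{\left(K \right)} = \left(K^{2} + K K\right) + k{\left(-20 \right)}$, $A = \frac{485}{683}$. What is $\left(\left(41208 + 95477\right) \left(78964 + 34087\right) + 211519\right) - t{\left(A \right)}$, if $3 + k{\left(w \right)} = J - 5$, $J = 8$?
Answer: $\frac{7208462068358556}{466489} \approx 1.5453 \cdot 10^{10}$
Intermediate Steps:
$k{\left(w \right)} = 0$ ($k{\left(w \right)} = -3 + \left(8 - 5\right) = -3 + 3 = 0$)
$A = \frac{485}{683}$ ($A = 485 \cdot \frac{1}{683} = \frac{485}{683} \approx 0.7101$)
$t{\left(K \right)} = 2 K^{2}$ ($t{\left(K \right)} = \left(K^{2} + K K\right) + 0 = \left(K^{2} + K^{2}\right) + 0 = 2 K^{2} + 0 = 2 K^{2}$)
$\left(\left(41208 + 95477\right) \left(78964 + 34087\right) + 211519\right) - t{\left(A \right)} = \left(\left(41208 + 95477\right) \left(78964 + 34087\right) + 211519\right) - 2 \left(\frac{485}{683}\right)^{2} = \left(136685 \cdot 113051 + 211519\right) - 2 \cdot \frac{235225}{466489} = \left(15452375935 + 211519\right) - \frac{470450}{466489} = 15452587454 - \frac{470450}{466489} = \frac{7208462068358556}{466489}$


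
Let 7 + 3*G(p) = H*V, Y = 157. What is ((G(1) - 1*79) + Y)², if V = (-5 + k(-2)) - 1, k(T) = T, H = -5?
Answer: 7921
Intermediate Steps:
V = -8 (V = (-5 - 2) - 1 = -7 - 1 = -8)
G(p) = 11 (G(p) = -7/3 + (-5*(-8))/3 = -7/3 + (⅓)*40 = -7/3 + 40/3 = 11)
((G(1) - 1*79) + Y)² = ((11 - 1*79) + 157)² = ((11 - 79) + 157)² = (-68 + 157)² = 89² = 7921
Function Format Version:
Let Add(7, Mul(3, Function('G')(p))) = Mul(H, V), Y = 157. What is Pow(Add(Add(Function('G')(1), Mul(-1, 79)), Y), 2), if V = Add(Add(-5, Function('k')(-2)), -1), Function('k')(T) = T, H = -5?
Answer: 7921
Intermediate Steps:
V = -8 (V = Add(Add(-5, -2), -1) = Add(-7, -1) = -8)
Function('G')(p) = 11 (Function('G')(p) = Add(Rational(-7, 3), Mul(Rational(1, 3), Mul(-5, -8))) = Add(Rational(-7, 3), Mul(Rational(1, 3), 40)) = Add(Rational(-7, 3), Rational(40, 3)) = 11)
Pow(Add(Add(Function('G')(1), Mul(-1, 79)), Y), 2) = Pow(Add(Add(11, Mul(-1, 79)), 157), 2) = Pow(Add(Add(11, -79), 157), 2) = Pow(Add(-68, 157), 2) = Pow(89, 2) = 7921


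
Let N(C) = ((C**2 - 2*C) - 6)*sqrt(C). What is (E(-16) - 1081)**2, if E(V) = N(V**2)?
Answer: 1079951188849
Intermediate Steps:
N(C) = sqrt(C)*(-6 + C**2 - 2*C) (N(C) = (-6 + C**2 - 2*C)*sqrt(C) = sqrt(C)*(-6 + C**2 - 2*C))
E(V) = sqrt(V**2)*(-6 + V**4 - 2*V**2) (E(V) = sqrt(V**2)*(-6 + (V**2)**2 - 2*V**2) = sqrt(V**2)*(-6 + V**4 - 2*V**2))
(E(-16) - 1081)**2 = (sqrt((-16)**2)*(-6 + (-16)**4 - 2*(-16)**2) - 1081)**2 = (sqrt(256)*(-6 + 65536 - 2*256) - 1081)**2 = (16*(-6 + 65536 - 512) - 1081)**2 = (16*65018 - 1081)**2 = (1040288 - 1081)**2 = 1039207**2 = 1079951188849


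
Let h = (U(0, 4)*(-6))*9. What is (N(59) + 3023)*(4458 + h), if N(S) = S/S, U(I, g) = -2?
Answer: 13807584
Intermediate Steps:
N(S) = 1
h = 108 (h = -2*(-6)*9 = 12*9 = 108)
(N(59) + 3023)*(4458 + h) = (1 + 3023)*(4458 + 108) = 3024*4566 = 13807584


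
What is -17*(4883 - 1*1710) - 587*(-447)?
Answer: 208448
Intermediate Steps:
-17*(4883 - 1*1710) - 587*(-447) = -17*(4883 - 1710) + 262389 = -17*3173 + 262389 = -53941 + 262389 = 208448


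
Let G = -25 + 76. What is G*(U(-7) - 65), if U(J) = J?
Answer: -3672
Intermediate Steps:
G = 51
G*(U(-7) - 65) = 51*(-7 - 65) = 51*(-72) = -3672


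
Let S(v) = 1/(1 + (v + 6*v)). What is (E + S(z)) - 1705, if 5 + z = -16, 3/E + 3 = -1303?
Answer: -81276081/47669 ≈ -1705.0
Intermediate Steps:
E = -3/1306 (E = 3/(-3 - 1303) = 3/(-1306) = 3*(-1/1306) = -3/1306 ≈ -0.0022971)
z = -21 (z = -5 - 16 = -21)
S(v) = 1/(1 + 7*v)
(E + S(z)) - 1705 = (-3/1306 + 1/(1 + 7*(-21))) - 1705 = (-3/1306 + 1/(1 - 147)) - 1705 = (-3/1306 + 1/(-146)) - 1705 = (-3/1306 - 1/146) - 1705 = -436/47669 - 1705 = -81276081/47669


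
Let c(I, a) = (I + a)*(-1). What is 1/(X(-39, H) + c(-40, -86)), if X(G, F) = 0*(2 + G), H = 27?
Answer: 1/126 ≈ 0.0079365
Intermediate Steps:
c(I, a) = -I - a
X(G, F) = 0
1/(X(-39, H) + c(-40, -86)) = 1/(0 + (-1*(-40) - 1*(-86))) = 1/(0 + (40 + 86)) = 1/(0 + 126) = 1/126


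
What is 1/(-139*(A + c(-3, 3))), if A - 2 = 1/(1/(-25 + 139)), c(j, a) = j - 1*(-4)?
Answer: -1/16263 ≈ -6.1489e-5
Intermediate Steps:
c(j, a) = 4 + j (c(j, a) = j + 4 = 4 + j)
A = 116 (A = 2 + 1/(1/(-25 + 139)) = 2 + 1/(1/114) = 2 + 114 = 116)
1/(-139*(A + c(-3, 3))) = 1/(-139*(116 + (4 - 3))) = 1/(-139*(116 + 1)) = 1/(-139*117) = 1/(-16263) = -1/16263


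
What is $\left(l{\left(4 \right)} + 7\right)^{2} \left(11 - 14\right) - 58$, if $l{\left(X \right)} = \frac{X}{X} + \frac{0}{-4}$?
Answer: $-250$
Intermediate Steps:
$l{\left(X \right)} = 1$ ($l{\left(X \right)} = 1 + 0 \left(- \frac{1}{4}\right) = 1 + 0 = 1$)
$\left(l{\left(4 \right)} + 7\right)^{2} \left(11 - 14\right) - 58 = \left(1 + 7\right)^{2} \left(11 - 14\right) - 58 = 8^{2} \left(11 - 14\right) - 58 = 64 \left(-3\right) - 58 = -192 - 58 = -250$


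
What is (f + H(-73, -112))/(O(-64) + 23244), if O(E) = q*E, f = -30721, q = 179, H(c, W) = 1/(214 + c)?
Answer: -1082915/415527 ≈ -2.6061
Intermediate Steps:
O(E) = 179*E
(f + H(-73, -112))/(O(-64) + 23244) = (-30721 + 1/(214 - 73))/(179*(-64) + 23244) = (-30721 + 1/141)/(-11456 + 23244) = (-30721 + 1/141)/11788 = -4331660/141*1/11788 = -1082915/415527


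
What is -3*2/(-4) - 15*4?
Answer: -117/2 ≈ -58.500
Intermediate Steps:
-3*2/(-4) - 15*4 = -6*(-¼) - 60 = 3/2 - 60 = -117/2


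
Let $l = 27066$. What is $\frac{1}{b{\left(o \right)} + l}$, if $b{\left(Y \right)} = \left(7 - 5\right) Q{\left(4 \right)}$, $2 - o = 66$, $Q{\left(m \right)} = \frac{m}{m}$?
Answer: $\frac{1}{27068} \approx 3.6944 \cdot 10^{-5}$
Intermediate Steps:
$Q{\left(m \right)} = 1$
$o = -64$ ($o = 2 - 66 = -64$)
$b{\left(Y \right)} = 2$ ($b{\left(Y \right)} = \left(7 - 5\right) 1 = 2 \cdot 1 = 2$)
$\frac{1}{b{\left(o \right)} + l} = \frac{1}{2 + 27066} = \frac{1}{27068}$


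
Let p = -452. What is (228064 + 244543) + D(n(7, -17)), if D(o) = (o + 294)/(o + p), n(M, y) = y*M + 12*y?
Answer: 366270454/775 ≈ 4.7261e+5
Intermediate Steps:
n(M, y) = 12*y + M*y (n(M, y) = M*y + 12*y = 12*y + M*y)
D(o) = (294 + o)/(-452 + o) (D(o) = (o + 294)/(o - 452) = (294 + o)/(-452 + o))
(228064 + 244543) + D(n(7, -17)) = (228064 + 244543) + (294 - 17*(12 + 7))/(-452 - 17*(12 + 7)) = 472607 + (294 - 17*19)/(-452 - 17*19) = 472607 + (294 - 323)/(-452 - 323) = 472607 - 29/(-775) = 472607 - 1/775*(-29) = 472607 + 29/775 = 366270454/775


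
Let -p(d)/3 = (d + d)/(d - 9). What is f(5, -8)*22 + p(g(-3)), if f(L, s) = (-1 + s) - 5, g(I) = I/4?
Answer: -4010/13 ≈ -308.46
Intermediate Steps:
g(I) = I/4 (g(I) = I*(1/4) = I/4)
f(L, s) = -6 + s
p(d) = -6*d/(-9 + d) (p(d) = -3*(d + d)/(d - 9) = -3*2*d/(-9 + d) = -6*d/(-9 + d))
f(5, -8)*22 + p(g(-3)) = (-6 - 8)*22 - 6*(1/4)*(-3)/(-9 + (1/4)*(-3)) = -14*22 - 6*(-3/4)/(-9 - 3/4) = -308 - 6*(-3/4)/(-39/4) = -308 - 6*(-3/4)*(-4/39) = -308 - 6/13 = -4010/13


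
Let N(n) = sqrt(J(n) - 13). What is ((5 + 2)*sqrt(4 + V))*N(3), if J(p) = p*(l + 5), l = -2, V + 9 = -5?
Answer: -14*sqrt(10) ≈ -44.272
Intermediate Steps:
V = -14 (V = -9 - 5 = -14)
J(p) = 3*p (J(p) = p*(-2 + 5) = p*3 = 3*p)
N(n) = sqrt(-13 + 3*n) (N(n) = sqrt(3*n - 13) = sqrt(-13 + 3*n))
((5 + 2)*sqrt(4 + V))*N(3) = ((5 + 2)*sqrt(4 - 14))*sqrt(-13 + 3*3) = (7*sqrt(-10))*sqrt(-13 + 9) = (7*(I*sqrt(10)))*sqrt(-4) = (7*I*sqrt(10))*(2*I) = -14*sqrt(10)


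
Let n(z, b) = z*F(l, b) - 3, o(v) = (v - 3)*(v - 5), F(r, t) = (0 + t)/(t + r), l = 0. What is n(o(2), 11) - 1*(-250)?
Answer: 250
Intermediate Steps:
F(r, t) = t/(r + t)
o(v) = (-5 + v)*(-3 + v) (o(v) = (-3 + v)*(-5 + v) = (-5 + v)*(-3 + v))
n(z, b) = -3 + z (n(z, b) = z*(b/(0 + b)) - 3 = z*(b/b) - 3 = z*1 - 3 = z - 3 = -3 + z)
n(o(2), 11) - 1*(-250) = (-3 + (15 + 2² - 8*2)) - 1*(-250) = (-3 + (15 + 4 - 16)) + 250 = (-3 + 3) + 250 = 0 + 250 = 250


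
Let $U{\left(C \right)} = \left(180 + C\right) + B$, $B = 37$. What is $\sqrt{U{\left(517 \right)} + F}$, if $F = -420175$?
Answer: $i \sqrt{419441} \approx 647.64 i$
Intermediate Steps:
$U{\left(C \right)} = 217 + C$ ($U{\left(C \right)} = \left(180 + C\right) + 37 = 217 + C$)
$\sqrt{U{\left(517 \right)} + F} = \sqrt{\left(217 + 517\right) - 420175} = \sqrt{734 - 420175} = \sqrt{-419441} = i \sqrt{419441}$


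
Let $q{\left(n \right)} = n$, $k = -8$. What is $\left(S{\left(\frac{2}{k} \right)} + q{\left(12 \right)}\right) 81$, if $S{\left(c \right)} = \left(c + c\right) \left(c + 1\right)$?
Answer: $\frac{7533}{8} \approx 941.63$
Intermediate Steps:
$S{\left(c \right)} = 2 c \left(1 + c\right)$
$\left(S{\left(\frac{2}{k} \right)} + q{\left(12 \right)}\right) 81 = \left(2 \frac{2}{-8} \left(1 + \frac{2}{-8}\right) + 12\right) 81 = \left(2 \cdot 2 \left(- \frac{1}{8}\right) \left(1 + 2 \left(- \frac{1}{8}\right)\right) + 12\right) 81 = \left(2 \left(- \frac{1}{4}\right) \left(1 - \frac{1}{4}\right) + 12\right) 81 = \left(2 \left(- \frac{1}{4}\right) \frac{3}{4} + 12\right) 81 = \left(- \frac{3}{8} + 12\right) 81 = \frac{93}{8} \cdot 81 = \frac{7533}{8}$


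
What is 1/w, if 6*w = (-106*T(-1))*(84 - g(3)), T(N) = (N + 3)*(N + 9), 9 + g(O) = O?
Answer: -1/25440 ≈ -3.9308e-5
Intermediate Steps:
g(O) = -9 + O
T(N) = (3 + N)*(9 + N)
w = -25440 (w = ((-106*(27 + (-1)**2 + 12*(-1)))*(84 - (-9 + 3)))/6 = ((-106*(27 + 1 - 12))*(84 - 1*(-6)))/6 = ((-106*16)*(84 + 6))/6 = (-1696*90)/6 = (1/6)*(-152640) = -25440)
1/w = 1/(-25440) = -1/25440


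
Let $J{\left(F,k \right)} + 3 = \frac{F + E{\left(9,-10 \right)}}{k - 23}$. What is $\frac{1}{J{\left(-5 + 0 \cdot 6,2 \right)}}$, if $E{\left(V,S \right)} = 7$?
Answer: $- \frac{21}{65} \approx -0.32308$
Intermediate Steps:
$J{\left(F,k \right)} = -3 + \frac{7 + F}{-23 + k}$ ($J{\left(F,k \right)} = -3 + \frac{F + 7}{k - 23} = -3 + \frac{7 + F}{-23 + k}$)
$\frac{1}{J{\left(-5 + 0 \cdot 6,2 \right)}} = \frac{1}{\frac{1}{-23 + 2} \left(76 + \left(-5 + 0 \cdot 6\right) - 6\right)} = \frac{1}{\frac{1}{-21} \left(76 + \left(-5 + 0\right) - 6\right)} = \frac{1}{\left(- \frac{1}{21}\right) \left(76 - 5 - 6\right)} = \frac{1}{\left(- \frac{1}{21}\right) 65} = \frac{1}{- \frac{65}{21}} = - \frac{21}{65}$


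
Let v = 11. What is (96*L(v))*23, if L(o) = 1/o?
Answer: 2208/11 ≈ 200.73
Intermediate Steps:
(96*L(v))*23 = (96/11)*23 = 2208/11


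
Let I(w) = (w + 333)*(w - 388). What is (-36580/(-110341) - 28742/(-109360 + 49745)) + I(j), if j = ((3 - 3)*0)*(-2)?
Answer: -849895809755138/6577978715 ≈ -1.2920e+5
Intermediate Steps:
j = 0 (j = (0*0)*(-2) = 0*(-2) = 0)
I(w) = (-388 + w)*(333 + w) (I(w) = (333 + w)*(-388 + w) = (-388 + w)*(333 + w))
(-36580/(-110341) - 28742/(-109360 + 49745)) + I(j) = (-36580/(-110341) - 28742/(-109360 + 49745)) + (-129204 + 0² - 55*0) = (-36580*(-1/110341) - 28742/(-59615)) + (-129204 + 0 + 0) = (36580/110341 - 28742*(-1/59615)) - 129204 = (36580/110341 + 28742/59615) - 129204 = 5352137722/6577978715 - 129204 = -849895809755138/6577978715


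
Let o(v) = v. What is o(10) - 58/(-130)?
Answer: 679/65 ≈ 10.446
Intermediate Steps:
o(10) - 58/(-130) = 10 - 58/(-130) = 10 - 1/130*(-58) = 10 + 29/65 = 679/65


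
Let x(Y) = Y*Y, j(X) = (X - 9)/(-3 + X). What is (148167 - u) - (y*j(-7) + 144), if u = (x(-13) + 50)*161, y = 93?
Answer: 563076/5 ≈ 1.1262e+5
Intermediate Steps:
j(X) = (-9 + X)/(-3 + X)
x(Y) = Y²
u = 35259 (u = ((-13)² + 50)*161 = (169 + 50)*161 = 219*161 = 35259)
(148167 - u) - (y*j(-7) + 144) = (148167 - 1*35259) - (93*((-9 - 7)/(-3 - 7)) + 144) = (148167 - 35259) - (93*(-16/(-10)) + 144) = 112908 - (93*(-⅒*(-16)) + 144) = 112908 - (93*(8/5) + 144) = 112908 - (744/5 + 144) = 112908 - 1*1464/5 = 112908 - 1464/5 = 563076/5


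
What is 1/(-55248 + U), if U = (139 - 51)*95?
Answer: -1/46888 ≈ -2.1327e-5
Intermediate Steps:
U = 8360 (U = 88*95 = 8360)
1/(-55248 + U) = 1/(-55248 + 8360) = 1/(-46888) = -1/46888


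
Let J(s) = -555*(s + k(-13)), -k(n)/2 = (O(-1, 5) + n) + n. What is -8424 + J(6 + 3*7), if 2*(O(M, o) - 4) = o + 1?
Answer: -44499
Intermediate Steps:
O(M, o) = 9/2 + o/2 (O(M, o) = 4 + (o + 1)/2 = 4 + (1 + o)/2 = 4 + (½ + o/2) = 9/2 + o/2)
k(n) = -14 - 4*n (k(n) = -2*(((9/2 + (½)*5) + n) + n) = -2*(((9/2 + 5/2) + n) + n) = -2*((7 + n) + n) = -2*(7 + 2*n) = -14 - 4*n)
J(s) = -21090 - 555*s (J(s) = -555*(s + (-14 - 4*(-13))) = -555*(s + (-14 + 52)) = -555*(s + 38) = -555*(38 + s) = -21090 - 555*s)
-8424 + J(6 + 3*7) = -8424 + (-21090 - 555*(6 + 3*7)) = -8424 + (-21090 - 555*(6 + 21)) = -8424 + (-21090 - 555*27) = -8424 + (-21090 - 14985) = -8424 - 36075 = -44499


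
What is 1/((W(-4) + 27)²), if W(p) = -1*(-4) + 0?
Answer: 1/961 ≈ 0.0010406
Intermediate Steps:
W(p) = 4 (W(p) = 4 + 0 = 4)
1/((W(-4) + 27)²) = 1/((4 + 27)²) = 1/(31²) = 1/961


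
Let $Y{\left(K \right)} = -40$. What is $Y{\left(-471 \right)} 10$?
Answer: $-400$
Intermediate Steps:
$Y{\left(-471 \right)} 10 = \left(-40\right) 10 = -400$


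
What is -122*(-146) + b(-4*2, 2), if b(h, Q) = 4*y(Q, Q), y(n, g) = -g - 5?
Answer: 17784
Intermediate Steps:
y(n, g) = -5 - g
b(h, Q) = -20 - 4*Q (b(h, Q) = 4*(-5 - Q) = -20 - 4*Q)
-122*(-146) + b(-4*2, 2) = -122*(-146) + (-20 - 4*2) = 17812 + (-20 - 8) = 17812 - 28 = 17784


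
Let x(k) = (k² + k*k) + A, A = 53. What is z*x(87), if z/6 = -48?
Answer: -4375008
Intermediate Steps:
z = -288 (z = 6*(-48) = -288)
x(k) = 53 + 2*k² (x(k) = (k² + k*k) + 53 = (k² + k²) + 53 = 2*k² + 53 = 53 + 2*k²)
z*x(87) = -288*(53 + 2*87²) = -288*(53 + 2*7569) = -288*(53 + 15138) = -288*15191 = -4375008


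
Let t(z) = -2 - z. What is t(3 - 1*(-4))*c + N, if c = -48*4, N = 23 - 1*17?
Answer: 1734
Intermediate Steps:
N = 6 (N = 23 - 17 = 6)
c = -192
t(3 - 1*(-4))*c + N = (-2 - (3 - 1*(-4)))*(-192) + 6 = (-2 - (3 + 4))*(-192) + 6 = (-2 - 1*7)*(-192) + 6 = (-2 - 7)*(-192) + 6 = -9*(-192) + 6 = 1728 + 6 = 1734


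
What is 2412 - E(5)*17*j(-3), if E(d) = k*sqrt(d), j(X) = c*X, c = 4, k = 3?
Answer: 2412 + 612*sqrt(5) ≈ 3780.5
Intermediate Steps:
j(X) = 4*X
E(d) = 3*sqrt(d)
2412 - E(5)*17*j(-3) = 2412 - (3*sqrt(5))*17*4*(-3) = 2412 - 51*sqrt(5)*(-12) = 2412 - (-612)*sqrt(5) = 2412 + 612*sqrt(5)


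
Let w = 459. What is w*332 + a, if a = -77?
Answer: 152311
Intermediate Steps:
w*332 + a = 459*332 - 77 = 152388 - 77 = 152311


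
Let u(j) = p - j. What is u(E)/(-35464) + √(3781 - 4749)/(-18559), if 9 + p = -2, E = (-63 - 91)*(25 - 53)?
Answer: 393/3224 - 22*I*√2/18559 ≈ 0.1219 - 0.0016764*I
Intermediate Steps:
E = 4312 (E = -154*(-28) = 4312)
p = -11 (p = -9 - 2 = -11)
u(j) = -11 - j
u(E)/(-35464) + √(3781 - 4749)/(-18559) = (-11 - 1*4312)/(-35464) + √(3781 - 4749)/(-18559) = (-11 - 4312)*(-1/35464) + √(-968)*(-1/18559) = -4323*(-1/35464) + (22*I*√2)*(-1/18559) = 393/3224 - 22*I*√2/18559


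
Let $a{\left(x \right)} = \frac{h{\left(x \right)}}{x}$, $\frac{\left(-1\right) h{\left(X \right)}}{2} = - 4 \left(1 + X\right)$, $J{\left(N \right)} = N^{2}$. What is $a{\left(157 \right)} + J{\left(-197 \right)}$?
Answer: $\frac{6094277}{157} \approx 38817.0$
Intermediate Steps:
$h{\left(X \right)} = 8 + 8 X$ ($h{\left(X \right)} = - 2 \left(- 4 \left(1 + X\right)\right) = - 2 \left(-4 - 4 X\right) = 8 + 8 X$)
$a{\left(x \right)} = \frac{8 + 8 x}{x}$
$a{\left(157 \right)} + J{\left(-197 \right)} = \left(8 + \frac{8}{157}\right) + \left(-197\right)^{2} = \left(8 + 8 \cdot \frac{1}{157}\right) + 38809 = \left(8 + \frac{8}{157}\right) + 38809 = \frac{1264}{157} + 38809 = \frac{6094277}{157}$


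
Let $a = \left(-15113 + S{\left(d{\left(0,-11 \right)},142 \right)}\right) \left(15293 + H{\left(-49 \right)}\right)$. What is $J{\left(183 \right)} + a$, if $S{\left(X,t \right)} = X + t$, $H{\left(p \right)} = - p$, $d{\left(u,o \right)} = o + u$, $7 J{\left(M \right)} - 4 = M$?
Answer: $- \frac{1608976721}{7} \approx -2.2985 \cdot 10^{8}$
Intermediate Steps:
$J{\left(M \right)} = \frac{4}{7} + \frac{M}{7}$
$a = -229853844$ ($a = \left(-15113 + \left(\left(-11 + 0\right) + 142\right)\right) \left(15293 - -49\right) = \left(-15113 + \left(-11 + 142\right)\right) \left(15293 + 49\right) = \left(-15113 + 131\right) 15342 = \left(-14982\right) 15342 = -229853844$)
$J{\left(183 \right)} + a = \left(\frac{4}{7} + \frac{1}{7} \cdot 183\right) - 229853844 = \left(\frac{4}{7} + \frac{183}{7}\right) - 229853844 = \frac{187}{7} - 229853844 = - \frac{1608976721}{7}$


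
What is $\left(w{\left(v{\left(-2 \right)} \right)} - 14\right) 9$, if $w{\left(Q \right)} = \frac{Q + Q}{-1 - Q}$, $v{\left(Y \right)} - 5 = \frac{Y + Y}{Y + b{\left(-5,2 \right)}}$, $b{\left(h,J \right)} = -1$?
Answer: $- \frac{1557}{11} \approx -141.55$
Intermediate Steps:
$v{\left(Y \right)} = 5 + \frac{2 Y}{-1 + Y}$ ($v{\left(Y \right)} = 5 + \frac{Y + Y}{Y - 1} = 5 + \frac{2 Y}{-1 + Y}$)
$w{\left(Q \right)} = \frac{2 Q}{-1 - Q}$
$\left(w{\left(v{\left(-2 \right)} \right)} - 14\right) 9 = \left(- \frac{2 \frac{-5 + 7 \left(-2\right)}{-1 - 2}}{1 + \frac{-5 + 7 \left(-2\right)}{-1 - 2}} - 14\right) 9 = \left(- \frac{2 \frac{-5 - 14}{-3}}{1 + \frac{-5 - 14}{-3}} - 14\right) 9 = \left(- \frac{2 \left(\left(- \frac{1}{3}\right) \left(-19\right)\right)}{1 - - \frac{19}{3}} - 14\right) 9 = \left(\left(-2\right) \frac{19}{3} \frac{1}{1 + \frac{19}{3}} - 14\right) 9 = \left(\left(-2\right) \frac{19}{3} \frac{1}{\frac{22}{3}} - 14\right) 9 = \left(\left(-2\right) \frac{19}{3} \cdot \frac{3}{22} - 14\right) 9 = \left(- \frac{19}{11} - 14\right) 9 = \left(- \frac{173}{11}\right) 9 = - \frac{1557}{11}$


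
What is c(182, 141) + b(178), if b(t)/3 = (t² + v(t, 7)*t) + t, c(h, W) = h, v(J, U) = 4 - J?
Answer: 2852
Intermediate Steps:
b(t) = 3*t + 3*t² + 3*t*(4 - t) (b(t) = 3*((t² + (4 - t)*t) + t) = 3*((t² + t*(4 - t)) + t) = 3*(t + t² + t*(4 - t)) = 3*t + 3*t² + 3*t*(4 - t))
c(182, 141) + b(178) = 182 + 15*178 = 182 + 2670 = 2852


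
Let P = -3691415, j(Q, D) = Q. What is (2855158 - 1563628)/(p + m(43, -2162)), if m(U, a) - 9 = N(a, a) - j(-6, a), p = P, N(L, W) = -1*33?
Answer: -1291530/3691433 ≈ -0.34987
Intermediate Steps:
N(L, W) = -33
p = -3691415
m(U, a) = -18 (m(U, a) = 9 + (-33 - 1*(-6)) = 9 + (-33 + 6) = 9 - 27 = -18)
(2855158 - 1563628)/(p + m(43, -2162)) = (2855158 - 1563628)/(-3691415 - 18) = 1291530/(-3691433) = 1291530*(-1/3691433) = -1291530/3691433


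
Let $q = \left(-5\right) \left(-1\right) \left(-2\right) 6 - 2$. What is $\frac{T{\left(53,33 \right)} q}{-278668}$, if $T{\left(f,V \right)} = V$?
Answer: $\frac{1023}{139334} \approx 0.0073421$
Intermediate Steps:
$q = -62$ ($q = 5 \left(-2\right) 6 - 2 = \left(-10\right) 6 - 2 = -60 - 2 = -62$)
$\frac{T{\left(53,33 \right)} q}{-278668} = \frac{33 \left(-62\right)}{-278668} = \left(-2046\right) \left(- \frac{1}{278668}\right) = \frac{1023}{139334}$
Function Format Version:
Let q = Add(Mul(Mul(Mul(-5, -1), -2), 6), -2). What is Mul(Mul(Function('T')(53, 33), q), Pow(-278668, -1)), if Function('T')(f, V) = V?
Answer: Rational(1023, 139334) ≈ 0.0073421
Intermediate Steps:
q = -62 (q = Add(Mul(Mul(5, -2), 6), -2) = Add(Mul(-10, 6), -2) = Add(-60, -2) = -62)
Mul(Mul(Function('T')(53, 33), q), Pow(-278668, -1)) = Mul(Mul(33, -62), Pow(-278668, -1)) = Mul(-2046, Rational(-1, 278668)) = Rational(1023, 139334)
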